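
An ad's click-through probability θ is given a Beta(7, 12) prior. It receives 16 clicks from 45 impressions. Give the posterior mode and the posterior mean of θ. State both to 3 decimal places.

MAP: 0.355. Posterior mean: 0.359.

Posterior: Beta(7+16, 12+29) = Beta(23, 41).
Mode = (23−1)/(23+41−2) = 22/62 = 0.355.
Mean = 23/(23+41) = 23/64 = 0.359.
Right-skewed posterior ⇒ mode < mean.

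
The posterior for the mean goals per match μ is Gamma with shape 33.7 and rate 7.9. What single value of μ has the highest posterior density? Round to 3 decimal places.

4.139

Mode = (α−1)/β = 32.7/7.9 = 4.139.
Mean = α/β = 33.7/7.9 = 4.266.
This is the posterior mode — the MAP estimate.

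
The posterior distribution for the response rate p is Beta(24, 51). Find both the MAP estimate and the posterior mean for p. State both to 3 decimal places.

p_MAP = 0.315, E[p|data] = 0.320

Mode = (24−1)/(24+51−2) = 23/73 = 0.315.
Mean = 24/(24+51) = 24/75 = 0.320.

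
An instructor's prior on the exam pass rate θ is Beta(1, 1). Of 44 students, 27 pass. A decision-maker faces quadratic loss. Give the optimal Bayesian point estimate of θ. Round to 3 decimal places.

Posterior: Beta(1+27, 1+17) = Beta(28, 18).
Mode = (28−1)/(28+18−2) = 27/44 = 0.614.
Mean = 28/(28+18) = 28/46 = 0.609.
Quadratic loss ⇒ the optimal estimator is the posterior mean.

0.609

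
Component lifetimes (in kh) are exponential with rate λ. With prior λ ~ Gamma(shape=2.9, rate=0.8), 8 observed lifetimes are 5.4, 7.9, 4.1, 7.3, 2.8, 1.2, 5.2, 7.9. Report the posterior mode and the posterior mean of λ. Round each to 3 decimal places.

MAP = 0.232, posterior mean = 0.256

Σ times = 41.8. Posterior: Gamma(shape = 2.9+8 = 10.9, rate = 0.8+41.8 = 42.6).
Mode = (α−1)/β = 9.9/42.6 = 0.232.
Mean = α/β = 10.9/42.6 = 0.256.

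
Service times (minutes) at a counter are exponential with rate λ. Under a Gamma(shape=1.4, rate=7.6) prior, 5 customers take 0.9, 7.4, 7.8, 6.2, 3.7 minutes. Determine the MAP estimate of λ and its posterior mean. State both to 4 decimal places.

MAP = 0.1607; posterior mean = 0.1905

Σ times = 26.0. Posterior: Gamma(shape = 1.4+5 = 6.4, rate = 7.6+26.0 = 33.6).
Mode = (α−1)/β = 5.4/33.6 = 0.1607.
Mean = α/β = 6.4/33.6 = 0.1905.
The posterior is right-skewed, so the mean exceeds the mode.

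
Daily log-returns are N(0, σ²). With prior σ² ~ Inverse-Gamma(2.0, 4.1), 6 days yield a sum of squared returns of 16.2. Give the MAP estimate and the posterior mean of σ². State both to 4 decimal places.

MAP = 2.0333, posterior mean = 3.0500

Posterior: Inverse-Gamma(shape = 2.0+6/2 = 5.0, scale = 4.1+16.2/2 = 12.2).
Mode = β/(α+1) = 12.2/6.0 = 2.0333.
Mean = β/(α−1) = 12.2/4.0 = 3.0500.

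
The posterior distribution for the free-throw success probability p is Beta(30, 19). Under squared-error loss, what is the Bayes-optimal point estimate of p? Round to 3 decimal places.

Mode = (30−1)/(30+19−2) = 29/47 = 0.617.
Mean = 30/(30+19) = 30/49 = 0.612.
Squared-error loss ⇒ the optimal estimator is the posterior mean.

0.612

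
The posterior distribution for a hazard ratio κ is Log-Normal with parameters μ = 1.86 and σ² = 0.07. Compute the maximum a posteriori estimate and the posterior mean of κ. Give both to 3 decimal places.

Mode = exp(μ − σ²) = exp(1.79) = 5.989.
Mean = exp(μ + σ²/2) = exp(1.895) = 6.653.
The posterior is right-skewed, so the mean exceeds the mode.

MAP = 5.989; posterior mean = 6.653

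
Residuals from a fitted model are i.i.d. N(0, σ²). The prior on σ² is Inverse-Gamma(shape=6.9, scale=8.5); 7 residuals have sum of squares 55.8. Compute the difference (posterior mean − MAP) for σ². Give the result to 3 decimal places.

Posterior: Inverse-Gamma(shape = 6.9+7/2 = 10.4, scale = 8.5+55.8/2 = 36.4).
Mode = β/(α+1) = 36.4/11.4 = 3.193.
Mean = β/(α−1) = 36.4/9.4 = 3.872.
Difference = 3.872 − 3.193 = 0.679.
Right-skewed posterior ⇒ mode < mean.

0.679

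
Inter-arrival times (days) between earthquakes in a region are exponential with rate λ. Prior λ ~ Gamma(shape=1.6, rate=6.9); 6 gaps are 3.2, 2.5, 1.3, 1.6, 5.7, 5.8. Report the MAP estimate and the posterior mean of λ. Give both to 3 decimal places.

Σ times = 20.1. Posterior: Gamma(shape = 1.6+6 = 7.6, rate = 6.9+20.1 = 27.0).
Mode = (α−1)/β = 6.6/27.0 = 0.244.
Mean = α/β = 7.6/27.0 = 0.281.
Right-skewed posterior ⇒ mode < mean.

MAP estimate = 0.244, posterior mean = 0.281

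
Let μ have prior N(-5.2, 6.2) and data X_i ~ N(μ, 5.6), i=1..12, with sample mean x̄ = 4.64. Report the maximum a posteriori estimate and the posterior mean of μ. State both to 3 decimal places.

MAP = 3.951, posterior mean = 3.951

Posterior for μ is Normal. Precision-weighted mean: (1/6.2·-5.2 + 12/5.6·4.64) / (1/6.2 + 12/5.6) = 3.951.
A Normal posterior is symmetric, so mode = mean.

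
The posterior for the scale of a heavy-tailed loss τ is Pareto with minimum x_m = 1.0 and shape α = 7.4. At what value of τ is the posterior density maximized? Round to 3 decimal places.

1.000

The Pareto density is strictly decreasing on [x_m, ∞), so the mode is x_m = 1.000.
Mean = α·x_m/(α−1) = 7.4·1.0/6.4 = 1.156.
This is the posterior mode — the MAP estimate.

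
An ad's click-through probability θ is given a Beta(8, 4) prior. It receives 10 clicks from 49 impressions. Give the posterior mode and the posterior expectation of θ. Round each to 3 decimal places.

Posterior: Beta(8+10, 4+39) = Beta(18, 43).
Mode = (18−1)/(18+43−2) = 17/59 = 0.288.
Mean = 18/(18+43) = 18/61 = 0.295.
Mean > mode: the posterior has a right tail.

MAP = 0.288, posterior mean = 0.295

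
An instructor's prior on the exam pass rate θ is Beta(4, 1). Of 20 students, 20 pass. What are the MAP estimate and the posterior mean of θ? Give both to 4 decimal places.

MAP = 1.0000; posterior mean = 0.9600

Posterior: Beta(4+20, 1+0) = Beta(24, 1).
Since β = 1 ≤ 1 and α > 1, the Beta density is monotone increasing on [0,1]; the mode is at 1.
Mean = 24/(24+1) = 0.9600.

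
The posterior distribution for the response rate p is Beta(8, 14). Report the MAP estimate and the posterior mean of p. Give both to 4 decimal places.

p_MAP = 0.3500, E[p|data] = 0.3636

Mode = (8−1)/(8+14−2) = 7/20 = 0.3500.
Mean = 8/(8+14) = 8/22 = 0.3636.
The posterior is right-skewed, so the mean exceeds the mode.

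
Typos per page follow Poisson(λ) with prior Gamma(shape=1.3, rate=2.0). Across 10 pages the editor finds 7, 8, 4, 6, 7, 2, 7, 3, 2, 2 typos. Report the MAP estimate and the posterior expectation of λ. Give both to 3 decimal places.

Σ counts = 48. Posterior: Gamma(shape = 1.3+48 = 49.3, rate = 2.0+10 = 12.0).
Mode = (α−1)/β = 48.3/12.0 = 4.025.
Mean = α/β = 49.3/12.0 = 4.108.

MAP = 4.025, posterior mean = 4.108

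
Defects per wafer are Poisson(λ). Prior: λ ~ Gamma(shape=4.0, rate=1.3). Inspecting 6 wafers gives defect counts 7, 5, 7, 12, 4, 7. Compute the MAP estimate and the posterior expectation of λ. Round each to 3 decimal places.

Σ counts = 42. Posterior: Gamma(shape = 4.0+42 = 46.0, rate = 1.3+6 = 7.3).
Mode = (α−1)/β = 45.0/7.3 = 6.164.
Mean = α/β = 46.0/7.3 = 6.301.

MAP estimate = 6.164, posterior expectation = 6.301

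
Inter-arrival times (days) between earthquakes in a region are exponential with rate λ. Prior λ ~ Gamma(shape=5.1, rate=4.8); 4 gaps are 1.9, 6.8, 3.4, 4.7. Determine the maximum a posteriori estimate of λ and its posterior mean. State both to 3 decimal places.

Σ times = 16.8. Posterior: Gamma(shape = 5.1+4 = 9.1, rate = 4.8+16.8 = 21.6).
Mode = (α−1)/β = 8.1/21.6 = 0.375.
Mean = α/β = 9.1/21.6 = 0.421.

maximum a posteriori estimate = 0.375, posterior mean = 0.421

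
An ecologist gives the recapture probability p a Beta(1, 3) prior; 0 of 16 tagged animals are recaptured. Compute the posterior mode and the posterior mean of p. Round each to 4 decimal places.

posterior mode = 0.0000, posterior mean = 0.0500

Posterior: Beta(1+0, 3+16) = Beta(1, 19).
Since α = 1 ≤ 1 and β > 1, the Beta density is monotone decreasing on [0,1]; the mode is at 0.
Mean = 1/(1+19) = 0.0500.
The mean is pulled above the mode by the posterior's right skew.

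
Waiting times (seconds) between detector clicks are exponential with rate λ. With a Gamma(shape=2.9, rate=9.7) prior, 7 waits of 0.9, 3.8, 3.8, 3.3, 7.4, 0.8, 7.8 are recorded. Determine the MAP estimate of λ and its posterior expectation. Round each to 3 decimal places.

MAP estimate = 0.237, posterior expectation = 0.264

Σ times = 27.8. Posterior: Gamma(shape = 2.9+7 = 9.9, rate = 9.7+27.8 = 37.5).
Mode = (α−1)/β = 8.9/37.5 = 0.237.
Mean = α/β = 9.9/37.5 = 0.264.
The mean is pulled above the mode by the posterior's right skew.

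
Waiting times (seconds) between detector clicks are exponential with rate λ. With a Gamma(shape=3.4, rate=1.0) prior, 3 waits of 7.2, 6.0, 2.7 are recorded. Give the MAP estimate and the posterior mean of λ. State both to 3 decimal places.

λ_MAP = 0.320, E[λ|data] = 0.379

Σ times = 15.9. Posterior: Gamma(shape = 3.4+3 = 6.4, rate = 1.0+15.9 = 16.9).
Mode = (α−1)/β = 5.4/16.9 = 0.320.
Mean = α/β = 6.4/16.9 = 0.379.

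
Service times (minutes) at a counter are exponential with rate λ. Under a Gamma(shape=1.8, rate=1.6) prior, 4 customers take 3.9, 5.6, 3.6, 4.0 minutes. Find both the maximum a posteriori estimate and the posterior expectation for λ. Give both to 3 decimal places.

λ_MAP = 0.257, E[λ|data] = 0.310

Σ times = 17.1. Posterior: Gamma(shape = 1.8+4 = 5.8, rate = 1.6+17.1 = 18.7).
Mode = (α−1)/β = 4.8/18.7 = 0.257.
Mean = α/β = 5.8/18.7 = 0.310.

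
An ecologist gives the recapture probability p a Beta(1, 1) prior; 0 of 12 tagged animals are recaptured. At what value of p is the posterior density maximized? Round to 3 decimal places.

0.000

Posterior: Beta(1+0, 1+12) = Beta(1, 13).
Since α = 1 ≤ 1 and β > 1, the Beta density is monotone decreasing on [0,1]; the mode is at 0.
Mean = 1/(1+13) = 0.071.
This is the posterior mode — the MAP estimate.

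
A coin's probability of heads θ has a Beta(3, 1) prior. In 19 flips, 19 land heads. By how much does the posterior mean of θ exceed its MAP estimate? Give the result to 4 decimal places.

Posterior: Beta(3+19, 1+0) = Beta(22, 1).
Since β = 1 ≤ 1 and α > 1, the Beta density is monotone increasing on [0,1]; the mode is at 1.
Mean = 22/(22+1) = 0.9565.
Difference = 0.9565 − 1.0000 = -0.0435.
The mean is pulled below the mode by the posterior's left skew.

-0.0435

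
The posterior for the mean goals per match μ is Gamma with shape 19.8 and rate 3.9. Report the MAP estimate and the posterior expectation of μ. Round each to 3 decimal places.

μ_MAP = 4.821, E[μ|data] = 5.077

Mode = (α−1)/β = 18.8/3.9 = 4.821.
Mean = α/β = 19.8/3.9 = 5.077.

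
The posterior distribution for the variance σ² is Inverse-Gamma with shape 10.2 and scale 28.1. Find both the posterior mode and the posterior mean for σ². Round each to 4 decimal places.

Mode = β/(α+1) = 28.1/11.2 = 2.5089.
Mean = β/(α−1) = 28.1/9.2 = 3.0543.
The posterior is right-skewed, so the mean exceeds the mode.

MAP = 2.5089, posterior mean = 3.0543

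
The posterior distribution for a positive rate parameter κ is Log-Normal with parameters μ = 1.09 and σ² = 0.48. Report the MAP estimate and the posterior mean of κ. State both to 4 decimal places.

Mode = exp(μ − σ²) = exp(0.61) = 1.8404.
Mean = exp(μ + σ²/2) = exp(1.330) = 3.7810.
The posterior is right-skewed, so the mean exceeds the mode.

MAP estimate = 1.8404, posterior mean = 3.7810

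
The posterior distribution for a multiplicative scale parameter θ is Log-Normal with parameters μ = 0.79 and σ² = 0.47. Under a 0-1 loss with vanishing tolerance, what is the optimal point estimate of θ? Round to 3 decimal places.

1.377

Mode = exp(μ − σ²) = exp(0.32) = 1.377.
Mean = exp(μ + σ²/2) = exp(1.025) = 2.787.
This is the posterior mode — the MAP estimate.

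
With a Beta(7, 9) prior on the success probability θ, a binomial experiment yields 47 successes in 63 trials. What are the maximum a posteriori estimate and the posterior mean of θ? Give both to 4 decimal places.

MAP = 0.6883, posterior mean = 0.6835

Posterior: Beta(7+47, 9+16) = Beta(54, 25).
Mode = (54−1)/(54+25−2) = 53/77 = 0.6883.
Mean = 54/(54+25) = 54/79 = 0.6835.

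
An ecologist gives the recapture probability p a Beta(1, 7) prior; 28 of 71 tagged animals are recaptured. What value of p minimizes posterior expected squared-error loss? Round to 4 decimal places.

0.3671

Posterior: Beta(1+28, 7+43) = Beta(29, 50).
Mode = (29−1)/(29+50−2) = 28/77 = 0.3636.
Mean = 29/(29+50) = 29/79 = 0.3671.
Squared-error loss ⇒ the optimal estimator is the posterior mean.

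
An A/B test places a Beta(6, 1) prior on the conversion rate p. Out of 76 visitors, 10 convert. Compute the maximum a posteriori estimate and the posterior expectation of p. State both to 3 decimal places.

MAP = 0.185; posterior mean = 0.193

Posterior: Beta(6+10, 1+66) = Beta(16, 67).
Mode = (16−1)/(16+67−2) = 15/81 = 0.185.
Mean = 16/(16+67) = 16/83 = 0.193.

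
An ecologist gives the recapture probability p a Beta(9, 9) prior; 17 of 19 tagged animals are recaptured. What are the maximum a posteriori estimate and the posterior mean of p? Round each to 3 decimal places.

MAP = 0.714, posterior mean = 0.703

Posterior: Beta(9+17, 9+2) = Beta(26, 11).
Mode = (26−1)/(26+11−2) = 25/35 = 0.714.
Mean = 26/(26+11) = 26/37 = 0.703.
The mean is pulled below the mode by the posterior's left skew.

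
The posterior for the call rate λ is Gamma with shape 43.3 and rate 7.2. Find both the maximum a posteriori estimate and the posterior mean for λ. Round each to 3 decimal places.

Mode = (α−1)/β = 42.3/7.2 = 5.875.
Mean = α/β = 43.3/7.2 = 6.014.
The mean is pulled above the mode by the posterior's right skew.

λ_MAP = 5.875, E[λ|data] = 6.014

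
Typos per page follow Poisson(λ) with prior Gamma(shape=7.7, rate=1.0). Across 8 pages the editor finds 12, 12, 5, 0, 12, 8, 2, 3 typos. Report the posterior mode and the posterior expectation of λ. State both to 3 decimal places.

MAP: 6.744. Posterior mean: 6.856.

Σ counts = 54. Posterior: Gamma(shape = 7.7+54 = 61.7, rate = 1.0+8 = 9.0).
Mode = (α−1)/β = 60.7/9.0 = 6.744.
Mean = α/β = 61.7/9.0 = 6.856.
The posterior is right-skewed, so the mean exceeds the mode.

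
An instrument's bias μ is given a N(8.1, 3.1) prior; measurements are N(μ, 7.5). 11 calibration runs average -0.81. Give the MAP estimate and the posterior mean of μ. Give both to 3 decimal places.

Posterior for μ is Normal. Precision-weighted mean: (1/3.1·8.1 + 11/7.5·-0.81) / (1/3.1 + 11/7.5) = 0.796.
A Normal posterior is symmetric, so mode = mean.

MAP: 0.796. Posterior mean: 0.796.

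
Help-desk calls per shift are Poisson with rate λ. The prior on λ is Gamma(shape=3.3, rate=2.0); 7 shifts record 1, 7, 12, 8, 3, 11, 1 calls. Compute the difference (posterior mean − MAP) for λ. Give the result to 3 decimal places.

0.111

Σ counts = 43. Posterior: Gamma(shape = 3.3+43 = 46.3, rate = 2.0+7 = 9.0).
Mode = (α−1)/β = 45.3/9.0 = 5.033.
Mean = α/β = 46.3/9.0 = 5.144.
Difference = 5.144 − 5.033 = 0.111.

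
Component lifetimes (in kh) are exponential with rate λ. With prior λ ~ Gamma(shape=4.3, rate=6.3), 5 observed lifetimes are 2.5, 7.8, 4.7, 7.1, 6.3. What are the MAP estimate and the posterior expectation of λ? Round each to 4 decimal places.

λ_MAP = 0.2392, E[λ|data] = 0.2680

Σ times = 28.4. Posterior: Gamma(shape = 4.3+5 = 9.3, rate = 6.3+28.4 = 34.7).
Mode = (α−1)/β = 8.3/34.7 = 0.2392.
Mean = α/β = 9.3/34.7 = 0.2680.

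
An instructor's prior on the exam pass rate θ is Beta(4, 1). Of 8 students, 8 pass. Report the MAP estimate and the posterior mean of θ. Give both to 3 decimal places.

MAP = 1.000, posterior mean = 0.923

Posterior: Beta(4+8, 1+0) = Beta(12, 1).
Since β = 1 ≤ 1 and α > 1, the Beta density is monotone increasing on [0,1]; the mode is at 1.
Mean = 12/(12+1) = 0.923.
The mean is pulled below the mode by the posterior's left skew.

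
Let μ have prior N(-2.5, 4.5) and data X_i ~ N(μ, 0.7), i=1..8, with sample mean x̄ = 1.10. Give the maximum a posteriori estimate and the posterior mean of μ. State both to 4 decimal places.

Posterior for μ is Normal. Precision-weighted mean: (1/4.5·-2.5 + 8/0.7·1.10) / (1/4.5 + 8/0.7) = 1.0313.
A Normal posterior is symmetric, so mode = mean.

μ_MAP = 1.0313, E[μ|data] = 1.0313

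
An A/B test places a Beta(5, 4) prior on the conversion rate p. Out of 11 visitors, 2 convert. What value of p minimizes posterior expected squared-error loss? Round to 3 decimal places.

Posterior: Beta(5+2, 4+9) = Beta(7, 13).
Mode = (7−1)/(7+13−2) = 6/18 = 0.333.
Mean = 7/(7+13) = 7/20 = 0.350.
Squared-error loss ⇒ the optimal estimator is the posterior mean.

0.350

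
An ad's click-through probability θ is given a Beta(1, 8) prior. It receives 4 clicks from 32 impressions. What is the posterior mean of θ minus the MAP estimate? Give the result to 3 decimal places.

0.019

Posterior: Beta(1+4, 8+28) = Beta(5, 36).
Mode = (5−1)/(5+36−2) = 4/39 = 0.103.
Mean = 5/(5+36) = 5/41 = 0.122.
Difference = 0.122 − 0.103 = 0.019.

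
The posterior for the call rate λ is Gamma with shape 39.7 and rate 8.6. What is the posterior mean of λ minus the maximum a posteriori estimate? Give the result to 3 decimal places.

Mode = (α−1)/β = 38.7/8.6 = 4.500.
Mean = α/β = 39.7/8.6 = 4.616.
Difference = 4.616 − 4.500 = 0.116.
The posterior is right-skewed, so the mean exceeds the mode.

0.116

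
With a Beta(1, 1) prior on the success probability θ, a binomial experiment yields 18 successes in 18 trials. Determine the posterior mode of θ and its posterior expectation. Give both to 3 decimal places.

Posterior: Beta(1+18, 1+0) = Beta(19, 1).
Since β = 1 ≤ 1 and α > 1, the Beta density is monotone increasing on [0,1]; the mode is at 1.
Mean = 19/(19+1) = 0.950.

MAP = 1.000; posterior mean = 0.950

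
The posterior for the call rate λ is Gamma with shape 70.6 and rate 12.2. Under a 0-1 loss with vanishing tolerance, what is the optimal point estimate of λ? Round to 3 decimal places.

Mode = (α−1)/β = 69.6/12.2 = 5.705.
Mean = α/β = 70.6/12.2 = 5.787.
This is the posterior mode — the MAP estimate.

5.705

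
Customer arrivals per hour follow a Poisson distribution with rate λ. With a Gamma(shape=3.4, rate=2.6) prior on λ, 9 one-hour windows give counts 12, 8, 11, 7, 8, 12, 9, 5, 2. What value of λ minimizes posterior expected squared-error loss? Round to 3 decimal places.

Σ counts = 74. Posterior: Gamma(shape = 3.4+74 = 77.4, rate = 2.6+9 = 11.6).
Mode = (α−1)/β = 76.4/11.6 = 6.586.
Mean = α/β = 77.4/11.6 = 6.672.
Squared-error loss ⇒ the optimal estimator is the posterior mean.

6.672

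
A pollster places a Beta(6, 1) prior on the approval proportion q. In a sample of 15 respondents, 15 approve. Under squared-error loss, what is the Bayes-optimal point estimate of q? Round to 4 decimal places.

0.9545

Posterior: Beta(6+15, 1+0) = Beta(21, 1).
Since β = 1 ≤ 1 and α > 1, the Beta density is monotone increasing on [0,1]; the mode is at 1.
Mean = 21/(21+1) = 0.9545.
Squared-error loss ⇒ the optimal estimator is the posterior mean.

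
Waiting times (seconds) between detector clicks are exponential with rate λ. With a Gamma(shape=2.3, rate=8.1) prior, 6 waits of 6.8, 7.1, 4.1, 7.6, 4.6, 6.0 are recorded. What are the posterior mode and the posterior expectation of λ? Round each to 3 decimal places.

Σ times = 36.2. Posterior: Gamma(shape = 2.3+6 = 8.3, rate = 8.1+36.2 = 44.3).
Mode = (α−1)/β = 7.3/44.3 = 0.165.
Mean = α/β = 8.3/44.3 = 0.187.

MAP = 0.165; posterior mean = 0.187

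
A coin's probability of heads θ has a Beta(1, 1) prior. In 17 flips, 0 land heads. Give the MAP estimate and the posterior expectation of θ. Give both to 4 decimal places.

MAP: 0.0000. Posterior mean: 0.0526.

Posterior: Beta(1+0, 1+17) = Beta(1, 18).
Since α = 1 ≤ 1 and β > 1, the Beta density is monotone decreasing on [0,1]; the mode is at 0.
Mean = 1/(1+18) = 0.0526.
Right-skewed posterior ⇒ mode < mean.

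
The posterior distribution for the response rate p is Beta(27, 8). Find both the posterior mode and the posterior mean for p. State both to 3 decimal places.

Mode = (27−1)/(27+8−2) = 26/33 = 0.788.
Mean = 27/(27+8) = 27/35 = 0.771.

MAP: 0.788. Posterior mean: 0.771.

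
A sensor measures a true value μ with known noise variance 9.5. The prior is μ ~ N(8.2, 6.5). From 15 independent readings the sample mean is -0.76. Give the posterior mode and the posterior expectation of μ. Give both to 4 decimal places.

MAP: 0.0355. Posterior mean: 0.0355.

Posterior for μ is Normal. Precision-weighted mean: (1/6.5·8.2 + 15/9.5·-0.76) / (1/6.5 + 15/9.5) = 0.0355.
A Normal posterior is symmetric, so mode = mean.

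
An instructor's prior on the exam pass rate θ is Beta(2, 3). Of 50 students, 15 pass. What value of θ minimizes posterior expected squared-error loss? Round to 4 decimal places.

0.3091

Posterior: Beta(2+15, 3+35) = Beta(17, 38).
Mode = (17−1)/(17+38−2) = 16/53 = 0.3019.
Mean = 17/(17+38) = 17/55 = 0.3091.
Squared-error loss ⇒ the optimal estimator is the posterior mean.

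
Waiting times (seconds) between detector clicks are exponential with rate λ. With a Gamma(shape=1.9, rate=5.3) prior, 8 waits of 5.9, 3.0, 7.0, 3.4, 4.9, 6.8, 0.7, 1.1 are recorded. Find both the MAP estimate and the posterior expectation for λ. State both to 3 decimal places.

MAP = 0.234; posterior mean = 0.260

Σ times = 32.8. Posterior: Gamma(shape = 1.9+8 = 9.9, rate = 5.3+32.8 = 38.1).
Mode = (α−1)/β = 8.9/38.1 = 0.234.
Mean = α/β = 9.9/38.1 = 0.260.
Right-skewed posterior ⇒ mode < mean.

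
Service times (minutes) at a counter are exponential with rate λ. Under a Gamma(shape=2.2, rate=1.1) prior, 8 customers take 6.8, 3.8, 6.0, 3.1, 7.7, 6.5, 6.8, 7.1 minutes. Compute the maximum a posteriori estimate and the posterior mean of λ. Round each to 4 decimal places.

Σ times = 47.8. Posterior: Gamma(shape = 2.2+8 = 10.2, rate = 1.1+47.8 = 48.9).
Mode = (α−1)/β = 9.2/48.9 = 0.1881.
Mean = α/β = 10.2/48.9 = 0.2086.
Right-skewed posterior ⇒ mode < mean.

MAP = 0.1881, posterior mean = 0.2086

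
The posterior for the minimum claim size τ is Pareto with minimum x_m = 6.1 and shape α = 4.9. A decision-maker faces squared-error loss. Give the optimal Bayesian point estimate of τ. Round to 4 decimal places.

The Pareto density is strictly decreasing on [x_m, ∞), so the mode is x_m = 6.1000.
Mean = α·x_m/(α−1) = 4.9·6.1/3.9 = 7.6641.
Squared-error loss ⇒ the optimal estimator is the posterior mean.

7.6641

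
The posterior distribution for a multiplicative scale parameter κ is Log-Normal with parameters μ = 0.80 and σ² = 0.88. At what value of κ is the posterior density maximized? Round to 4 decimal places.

Mode = exp(μ − σ²) = exp(-0.08) = 0.9231.
Mean = exp(μ + σ²/2) = exp(1.240) = 3.4556.
This is the posterior mode — the MAP estimate.

0.9231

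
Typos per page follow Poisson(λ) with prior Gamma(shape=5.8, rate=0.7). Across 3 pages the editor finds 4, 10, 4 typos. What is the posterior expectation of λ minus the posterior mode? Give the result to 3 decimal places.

0.270

Σ counts = 18. Posterior: Gamma(shape = 5.8+18 = 23.8, rate = 0.7+3 = 3.7).
Mode = (α−1)/β = 22.8/3.7 = 6.162.
Mean = α/β = 23.8/3.7 = 6.432.
Difference = 6.432 − 6.162 = 0.270.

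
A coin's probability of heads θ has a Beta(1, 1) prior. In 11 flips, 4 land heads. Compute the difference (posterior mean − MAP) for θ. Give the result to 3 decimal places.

0.021

Posterior: Beta(1+4, 1+7) = Beta(5, 8).
Mode = (5−1)/(5+8−2) = 4/11 = 0.364.
Mean = 5/(5+8) = 5/13 = 0.385.
Difference = 0.385 − 0.364 = 0.021.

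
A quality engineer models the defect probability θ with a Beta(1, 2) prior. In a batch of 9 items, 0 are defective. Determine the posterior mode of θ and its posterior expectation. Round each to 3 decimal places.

MAP: 0.000. Posterior mean: 0.083.

Posterior: Beta(1+0, 2+9) = Beta(1, 11).
Since α = 1 ≤ 1 and β > 1, the Beta density is monotone decreasing on [0,1]; the mode is at 0.
Mean = 1/(1+11) = 0.083.
Right-skewed posterior ⇒ mode < mean.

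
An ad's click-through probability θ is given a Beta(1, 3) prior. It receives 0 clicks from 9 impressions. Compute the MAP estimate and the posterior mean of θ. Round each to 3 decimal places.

Posterior: Beta(1+0, 3+9) = Beta(1, 12).
Since α = 1 ≤ 1 and β > 1, the Beta density is monotone decreasing on [0,1]; the mode is at 0.
Mean = 1/(1+12) = 0.077.

MAP: 0.000. Posterior mean: 0.077.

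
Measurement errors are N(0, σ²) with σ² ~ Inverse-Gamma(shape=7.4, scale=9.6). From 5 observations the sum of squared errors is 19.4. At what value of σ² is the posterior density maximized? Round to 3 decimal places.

Posterior: Inverse-Gamma(shape = 7.4+5/2 = 9.9, scale = 9.6+19.4/2 = 19.3).
Mode = β/(α+1) = 19.3/10.9 = 1.771.
Mean = β/(α−1) = 19.3/8.9 = 2.169.
This is the posterior mode — the MAP estimate.

1.771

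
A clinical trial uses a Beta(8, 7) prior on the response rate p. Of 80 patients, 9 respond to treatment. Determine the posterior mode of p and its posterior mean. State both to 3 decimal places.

MAP = 0.172, posterior mean = 0.179

Posterior: Beta(8+9, 7+71) = Beta(17, 78).
Mode = (17−1)/(17+78−2) = 16/93 = 0.172.
Mean = 17/(17+78) = 17/95 = 0.179.
The mean is pulled above the mode by the posterior's right skew.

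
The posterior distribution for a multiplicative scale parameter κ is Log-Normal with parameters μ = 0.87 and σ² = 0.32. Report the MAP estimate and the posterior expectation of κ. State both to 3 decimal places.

MAP: 1.733. Posterior mean: 2.801.

Mode = exp(μ − σ²) = exp(0.55) = 1.733.
Mean = exp(μ + σ²/2) = exp(1.030) = 2.801.
The mean is pulled above the mode by the posterior's right skew.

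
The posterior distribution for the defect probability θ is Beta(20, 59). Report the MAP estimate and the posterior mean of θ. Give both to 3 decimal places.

Mode = (20−1)/(20+59−2) = 19/77 = 0.247.
Mean = 20/(20+59) = 20/79 = 0.253.

MAP: 0.247. Posterior mean: 0.253.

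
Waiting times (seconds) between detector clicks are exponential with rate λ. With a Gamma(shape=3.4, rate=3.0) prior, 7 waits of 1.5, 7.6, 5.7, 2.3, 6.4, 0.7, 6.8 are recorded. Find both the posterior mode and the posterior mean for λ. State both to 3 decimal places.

Σ times = 31.0. Posterior: Gamma(shape = 3.4+7 = 10.4, rate = 3.0+31.0 = 34.0).
Mode = (α−1)/β = 9.4/34.0 = 0.276.
Mean = α/β = 10.4/34.0 = 0.306.
Right-skewed posterior ⇒ mode < mean.

MAP = 0.276, posterior mean = 0.306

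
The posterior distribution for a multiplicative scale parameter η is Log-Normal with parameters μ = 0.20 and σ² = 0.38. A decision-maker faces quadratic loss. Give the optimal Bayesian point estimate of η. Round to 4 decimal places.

1.4770

Mode = exp(μ − σ²) = exp(-0.18) = 0.8353.
Mean = exp(μ + σ²/2) = exp(0.390) = 1.4770.
Quadratic loss ⇒ the optimal estimator is the posterior mean.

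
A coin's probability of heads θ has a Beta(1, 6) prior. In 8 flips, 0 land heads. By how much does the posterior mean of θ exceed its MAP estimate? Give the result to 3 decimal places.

Posterior: Beta(1+0, 6+8) = Beta(1, 14).
Since α = 1 ≤ 1 and β > 1, the Beta density is monotone decreasing on [0,1]; the mode is at 0.
Mean = 1/(1+14) = 0.067.
Difference = 0.067 − 0.000 = 0.067.

0.067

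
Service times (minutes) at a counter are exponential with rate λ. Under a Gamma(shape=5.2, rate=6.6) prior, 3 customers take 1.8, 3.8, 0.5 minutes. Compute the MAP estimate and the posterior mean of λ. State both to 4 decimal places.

MAP = 0.5669, posterior mean = 0.6457

Σ times = 6.1. Posterior: Gamma(shape = 5.2+3 = 8.2, rate = 6.6+6.1 = 12.7).
Mode = (α−1)/β = 7.2/12.7 = 0.5669.
Mean = α/β = 8.2/12.7 = 0.6457.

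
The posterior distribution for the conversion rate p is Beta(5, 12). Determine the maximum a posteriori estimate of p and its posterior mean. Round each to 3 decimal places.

Mode = (5−1)/(5+12−2) = 4/15 = 0.267.
Mean = 5/(5+12) = 5/17 = 0.294.
Mean > mode: the posterior has a right tail.

MAP: 0.267. Posterior mean: 0.294.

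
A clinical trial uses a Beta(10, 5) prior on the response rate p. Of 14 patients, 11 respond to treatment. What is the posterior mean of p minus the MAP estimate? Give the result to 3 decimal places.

-0.017

Posterior: Beta(10+11, 5+3) = Beta(21, 8).
Mode = (21−1)/(21+8−2) = 20/27 = 0.741.
Mean = 21/(21+8) = 21/29 = 0.724.
Difference = 0.724 − 0.741 = -0.017.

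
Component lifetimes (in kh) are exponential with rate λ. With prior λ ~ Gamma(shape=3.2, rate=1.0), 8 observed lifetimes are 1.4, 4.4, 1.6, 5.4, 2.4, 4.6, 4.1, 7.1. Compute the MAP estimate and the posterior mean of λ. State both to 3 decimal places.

MAP estimate = 0.319, posterior mean = 0.350

Σ times = 31.0. Posterior: Gamma(shape = 3.2+8 = 11.2, rate = 1.0+31.0 = 32.0).
Mode = (α−1)/β = 10.2/32.0 = 0.319.
Mean = α/β = 11.2/32.0 = 0.350.
Mean > mode: the posterior has a right tail.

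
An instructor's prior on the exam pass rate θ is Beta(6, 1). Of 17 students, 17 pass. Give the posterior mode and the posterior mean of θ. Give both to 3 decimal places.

Posterior: Beta(6+17, 1+0) = Beta(23, 1).
Since β = 1 ≤ 1 and α > 1, the Beta density is monotone increasing on [0,1]; the mode is at 1.
Mean = 23/(23+1) = 0.958.
The posterior is left-skewed, so the mode exceeds the mean.

posterior mode = 1.000, posterior mean = 0.958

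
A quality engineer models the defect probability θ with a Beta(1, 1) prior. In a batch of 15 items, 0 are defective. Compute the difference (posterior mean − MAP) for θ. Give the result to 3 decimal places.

Posterior: Beta(1+0, 1+15) = Beta(1, 16).
Since α = 1 ≤ 1 and β > 1, the Beta density is monotone decreasing on [0,1]; the mode is at 0.
Mean = 1/(1+16) = 0.059.
Difference = 0.059 − 0.000 = 0.059.
The mean is pulled above the mode by the posterior's right skew.

0.059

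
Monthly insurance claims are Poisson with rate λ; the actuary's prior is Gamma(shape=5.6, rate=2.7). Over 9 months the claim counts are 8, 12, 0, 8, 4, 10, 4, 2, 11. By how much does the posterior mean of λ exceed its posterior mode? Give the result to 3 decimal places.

0.085

Σ counts = 59. Posterior: Gamma(shape = 5.6+59 = 64.6, rate = 2.7+9 = 11.7).
Mode = (α−1)/β = 63.6/11.7 = 5.436.
Mean = α/β = 64.6/11.7 = 5.521.
Difference = 5.521 − 5.436 = 0.085.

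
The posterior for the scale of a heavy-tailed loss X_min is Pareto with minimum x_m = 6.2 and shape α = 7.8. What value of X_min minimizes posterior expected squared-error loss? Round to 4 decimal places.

7.1118

The Pareto density is strictly decreasing on [x_m, ∞), so the mode is x_m = 6.2000.
Mean = α·x_m/(α−1) = 7.8·6.2/6.8 = 7.1118.
Squared-error loss ⇒ the optimal estimator is the posterior mean.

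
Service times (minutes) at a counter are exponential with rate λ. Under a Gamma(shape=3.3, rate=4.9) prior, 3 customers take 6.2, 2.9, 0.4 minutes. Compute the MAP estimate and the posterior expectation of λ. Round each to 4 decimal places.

MAP = 0.3681; posterior mean = 0.4375

Σ times = 9.5. Posterior: Gamma(shape = 3.3+3 = 6.3, rate = 4.9+9.5 = 14.4).
Mode = (α−1)/β = 5.3/14.4 = 0.3681.
Mean = α/β = 6.3/14.4 = 0.4375.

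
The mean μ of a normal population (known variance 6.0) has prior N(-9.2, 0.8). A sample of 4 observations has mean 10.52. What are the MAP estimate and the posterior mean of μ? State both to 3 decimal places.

Posterior for μ is Normal. Precision-weighted mean: (1/0.8·-9.2 + 4/6.0·10.52) / (1/0.8 + 4/6.0) = -2.341.
A Normal posterior is symmetric, so mode = mean.

MAP = -2.341, posterior mean = -2.341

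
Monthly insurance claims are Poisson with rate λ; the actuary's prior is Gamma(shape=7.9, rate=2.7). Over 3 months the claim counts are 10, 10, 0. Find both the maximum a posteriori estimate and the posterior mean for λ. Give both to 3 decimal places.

Σ counts = 20. Posterior: Gamma(shape = 7.9+20 = 27.9, rate = 2.7+3 = 5.7).
Mode = (α−1)/β = 26.9/5.7 = 4.719.
Mean = α/β = 27.9/5.7 = 4.895.

MAP: 4.719. Posterior mean: 4.895.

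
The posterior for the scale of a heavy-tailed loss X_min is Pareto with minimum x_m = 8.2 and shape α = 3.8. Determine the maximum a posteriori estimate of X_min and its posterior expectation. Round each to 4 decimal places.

The Pareto density is strictly decreasing on [x_m, ∞), so the mode is x_m = 8.2000.
Mean = α·x_m/(α−1) = 3.8·8.2/2.8 = 11.1286.

X_min_MAP = 8.2000, E[X_min|data] = 11.1286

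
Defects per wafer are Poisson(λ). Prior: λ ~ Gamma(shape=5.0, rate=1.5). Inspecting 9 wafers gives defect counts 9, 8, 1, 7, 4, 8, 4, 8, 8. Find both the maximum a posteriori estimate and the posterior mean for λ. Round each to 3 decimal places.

Σ counts = 57. Posterior: Gamma(shape = 5.0+57 = 62.0, rate = 1.5+9 = 10.5).
Mode = (α−1)/β = 61.0/10.5 = 5.810.
Mean = α/β = 62.0/10.5 = 5.905.

MAP = 5.810, posterior mean = 5.905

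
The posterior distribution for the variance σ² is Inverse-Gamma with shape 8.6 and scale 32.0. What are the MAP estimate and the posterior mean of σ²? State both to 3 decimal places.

Mode = β/(α+1) = 32.0/9.6 = 3.333.
Mean = β/(α−1) = 32.0/7.6 = 4.211.

MAP: 3.333. Posterior mean: 4.211.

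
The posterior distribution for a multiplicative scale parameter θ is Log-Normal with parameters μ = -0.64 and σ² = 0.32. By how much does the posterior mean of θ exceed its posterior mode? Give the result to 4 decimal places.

Mode = exp(μ − σ²) = exp(-0.96) = 0.3829.
Mean = exp(μ + σ²/2) = exp(-0.480) = 0.6188.
Difference = 0.6188 − 0.3829 = 0.2359.

0.2359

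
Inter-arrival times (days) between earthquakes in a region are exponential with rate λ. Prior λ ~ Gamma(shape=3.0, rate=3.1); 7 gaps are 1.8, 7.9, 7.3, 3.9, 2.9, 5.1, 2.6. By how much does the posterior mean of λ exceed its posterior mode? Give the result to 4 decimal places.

0.0289

Σ times = 31.5. Posterior: Gamma(shape = 3.0+7 = 10.0, rate = 3.1+31.5 = 34.6).
Mode = (α−1)/β = 9.0/34.6 = 0.2601.
Mean = α/β = 10.0/34.6 = 0.2890.
Difference = 0.2890 − 0.2601 = 0.0289.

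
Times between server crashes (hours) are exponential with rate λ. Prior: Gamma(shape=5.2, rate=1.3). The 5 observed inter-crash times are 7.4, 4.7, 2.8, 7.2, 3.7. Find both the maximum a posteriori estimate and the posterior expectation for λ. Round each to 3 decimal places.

MAP = 0.339; posterior mean = 0.376

Σ times = 25.8. Posterior: Gamma(shape = 5.2+5 = 10.2, rate = 1.3+25.8 = 27.1).
Mode = (α−1)/β = 9.2/27.1 = 0.339.
Mean = α/β = 10.2/27.1 = 0.376.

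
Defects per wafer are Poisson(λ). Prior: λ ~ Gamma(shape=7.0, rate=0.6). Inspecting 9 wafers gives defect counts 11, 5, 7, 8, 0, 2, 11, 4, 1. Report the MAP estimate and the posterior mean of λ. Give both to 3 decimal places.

MAP = 5.729, posterior mean = 5.833

Σ counts = 49. Posterior: Gamma(shape = 7.0+49 = 56.0, rate = 0.6+9 = 9.6).
Mode = (α−1)/β = 55.0/9.6 = 5.729.
Mean = α/β = 56.0/9.6 = 5.833.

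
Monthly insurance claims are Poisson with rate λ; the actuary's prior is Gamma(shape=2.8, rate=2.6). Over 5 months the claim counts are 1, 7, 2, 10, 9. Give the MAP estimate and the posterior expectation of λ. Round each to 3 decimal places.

Σ counts = 29. Posterior: Gamma(shape = 2.8+29 = 31.8, rate = 2.6+5 = 7.6).
Mode = (α−1)/β = 30.8/7.6 = 4.053.
Mean = α/β = 31.8/7.6 = 4.184.

MAP = 4.053; posterior mean = 4.184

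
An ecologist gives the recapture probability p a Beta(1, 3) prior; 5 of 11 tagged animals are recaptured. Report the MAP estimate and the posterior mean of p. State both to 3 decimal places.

Posterior: Beta(1+5, 3+6) = Beta(6, 9).
Mode = (6−1)/(6+9−2) = 5/13 = 0.385.
Mean = 6/(6+9) = 6/15 = 0.400.

MAP = 0.385, posterior mean = 0.400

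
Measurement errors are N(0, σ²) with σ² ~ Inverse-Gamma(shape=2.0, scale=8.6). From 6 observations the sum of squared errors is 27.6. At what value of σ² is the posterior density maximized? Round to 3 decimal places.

Posterior: Inverse-Gamma(shape = 2.0+6/2 = 5.0, scale = 8.6+27.6/2 = 22.4).
Mode = β/(α+1) = 22.4/6.0 = 3.733.
Mean = β/(α−1) = 22.4/4.0 = 5.600.
This is the posterior mode — the MAP estimate.

3.733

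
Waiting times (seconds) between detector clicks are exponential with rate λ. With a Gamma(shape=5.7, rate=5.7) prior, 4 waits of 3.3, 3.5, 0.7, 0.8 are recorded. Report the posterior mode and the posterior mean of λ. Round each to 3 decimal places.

posterior mode = 0.621, posterior mean = 0.693

Σ times = 8.3. Posterior: Gamma(shape = 5.7+4 = 9.7, rate = 5.7+8.3 = 14.0).
Mode = (α−1)/β = 8.7/14.0 = 0.621.
Mean = α/β = 9.7/14.0 = 0.693.
Right-skewed posterior ⇒ mode < mean.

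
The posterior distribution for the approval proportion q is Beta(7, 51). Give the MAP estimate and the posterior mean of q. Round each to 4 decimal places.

MAP estimate = 0.1071, posterior mean = 0.1207

Mode = (7−1)/(7+51−2) = 6/56 = 0.1071.
Mean = 7/(7+51) = 7/58 = 0.1207.
Right-skewed posterior ⇒ mode < mean.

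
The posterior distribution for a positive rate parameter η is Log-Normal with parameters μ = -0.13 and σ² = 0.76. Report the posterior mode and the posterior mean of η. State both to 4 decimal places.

MAP: 0.4107. Posterior mean: 1.2840.

Mode = exp(μ − σ²) = exp(-0.89) = 0.4107.
Mean = exp(μ + σ²/2) = exp(0.250) = 1.2840.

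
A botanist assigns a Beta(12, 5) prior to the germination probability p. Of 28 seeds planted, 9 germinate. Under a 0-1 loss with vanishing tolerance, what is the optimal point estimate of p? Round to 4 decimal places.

Posterior: Beta(12+9, 5+19) = Beta(21, 24).
Mode = (21−1)/(21+24−2) = 20/43 = 0.4651.
Mean = 21/(21+24) = 21/45 = 0.4667.
This is the posterior mode — the MAP estimate.

0.4651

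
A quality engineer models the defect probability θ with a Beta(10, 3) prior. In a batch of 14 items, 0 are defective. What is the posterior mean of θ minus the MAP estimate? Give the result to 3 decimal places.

Posterior: Beta(10+0, 3+14) = Beta(10, 17).
Mode = (10−1)/(10+17−2) = 9/25 = 0.360.
Mean = 10/(10+17) = 10/27 = 0.370.
Difference = 0.370 − 0.360 = 0.010.

0.010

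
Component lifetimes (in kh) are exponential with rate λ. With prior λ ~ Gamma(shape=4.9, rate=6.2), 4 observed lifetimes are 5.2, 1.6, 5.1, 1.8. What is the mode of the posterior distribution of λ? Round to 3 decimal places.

Σ times = 13.7. Posterior: Gamma(shape = 4.9+4 = 8.9, rate = 6.2+13.7 = 19.9).
Mode = (α−1)/β = 7.9/19.9 = 0.397.
Mean = α/β = 8.9/19.9 = 0.447.
This is the posterior mode — the MAP estimate.

0.397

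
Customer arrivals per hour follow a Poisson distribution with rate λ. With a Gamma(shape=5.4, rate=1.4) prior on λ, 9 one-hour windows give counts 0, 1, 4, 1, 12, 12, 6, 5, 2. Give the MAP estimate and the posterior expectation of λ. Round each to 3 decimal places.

Σ counts = 43. Posterior: Gamma(shape = 5.4+43 = 48.4, rate = 1.4+9 = 10.4).
Mode = (α−1)/β = 47.4/10.4 = 4.558.
Mean = α/β = 48.4/10.4 = 4.654.
The posterior is right-skewed, so the mean exceeds the mode.

λ_MAP = 4.558, E[λ|data] = 4.654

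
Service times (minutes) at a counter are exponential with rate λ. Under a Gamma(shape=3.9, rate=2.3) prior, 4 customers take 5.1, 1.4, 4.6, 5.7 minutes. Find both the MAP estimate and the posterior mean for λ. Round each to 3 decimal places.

Σ times = 16.8. Posterior: Gamma(shape = 3.9+4 = 7.9, rate = 2.3+16.8 = 19.1).
Mode = (α−1)/β = 6.9/19.1 = 0.361.
Mean = α/β = 7.9/19.1 = 0.414.
Mean > mode: the posterior has a right tail.

MAP = 0.361, posterior mean = 0.414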